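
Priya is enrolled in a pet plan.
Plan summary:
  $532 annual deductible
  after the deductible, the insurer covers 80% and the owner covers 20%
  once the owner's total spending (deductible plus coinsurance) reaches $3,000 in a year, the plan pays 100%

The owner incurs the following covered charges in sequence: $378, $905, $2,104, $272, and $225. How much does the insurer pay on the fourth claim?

$217.60

Claim 1 — $378: fully absorbed by the deductible. Cost to owner: $378. OOP to date $378. Plan pays $378 − $378 = $0.
Claim 2 — $905: deductible takes $154, $751 remains; coinsurance $751 × 20% = $150.20. Owner pays $304.20; OOP now $682.20. Insurer: $905 − $304.20 = $600.80.
Claim 3 — $2,104: 20% coinsurance on $2,104 = $420.80. Owner pays $420.80; OOP now $1,103. Plan pays $2,104 − $420.80 = $1,683.20.
Claim 4 — $272: deductible met; 20% of $272 = $54.40. Owner pays $54.40; OOP now $1,157.40. Plan pays $272 − $54.40 = $217.60.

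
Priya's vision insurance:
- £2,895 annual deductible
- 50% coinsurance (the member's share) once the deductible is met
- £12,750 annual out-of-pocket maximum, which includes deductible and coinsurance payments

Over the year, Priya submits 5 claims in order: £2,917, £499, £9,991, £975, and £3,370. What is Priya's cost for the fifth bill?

Claim 1 — £2,917: £2,895 finishes the deductible; £22 goes to coinsurance; 50% of £22 = £11. Cost to member: £2,906. OOP to date £2,906.
Claim 2 — £499: deductible already satisfied, so member's share is 50% × £499 = £249.50. Cost to member: £249.50. OOP to date £3,155.50.
Claim 3 — £9,991: deductible already satisfied, so member's share is 50% × £9,991 = £4,995.50. Member owes £4,995.50 (running OOP £8,151).
Claim 4 — £975: 50% coinsurance on £975 = £487.50. Member owes £487.50 (running OOP £8,638.50).
Claim 5 — £3,370: 50% coinsurance on £3,370 = £1,685. Member owes £1,685 (running OOP £10,323.50).

£1,685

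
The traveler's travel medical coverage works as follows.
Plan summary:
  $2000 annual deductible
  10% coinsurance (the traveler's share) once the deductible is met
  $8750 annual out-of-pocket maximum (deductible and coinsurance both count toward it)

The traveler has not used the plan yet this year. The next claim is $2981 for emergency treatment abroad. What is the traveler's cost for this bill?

$2098.10

Deductible not yet touched, so the first $2000 of the bill goes to the deductible.
That leaves $2981 − $2000 = $981 for coinsurance.
Traveler's 10% share of $981 is $98.10.
That puts the traveler's cost at $2000 + $98.10 = $2098.10 before any cap.
Year-to-date out-of-pocket becomes $0 + $2098.10 = $2098.10, still under the $8750 maximum, so no cap applies.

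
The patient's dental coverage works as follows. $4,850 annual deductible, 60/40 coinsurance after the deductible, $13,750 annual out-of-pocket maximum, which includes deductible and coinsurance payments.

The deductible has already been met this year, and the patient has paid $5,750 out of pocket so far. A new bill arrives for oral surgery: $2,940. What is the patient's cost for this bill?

$1,176

The deductible is already satisfied, so the full bill goes to coinsurance.
Patient's 40% share of $2,940 is $1,176.
Total out-of-pocket so far would be $5,750 + $1,176 = $6,926, below the $13,750 cap — no reduction.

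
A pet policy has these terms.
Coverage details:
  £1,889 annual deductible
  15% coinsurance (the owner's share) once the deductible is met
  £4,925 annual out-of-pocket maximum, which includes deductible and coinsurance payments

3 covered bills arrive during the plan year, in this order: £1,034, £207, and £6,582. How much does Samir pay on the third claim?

Bill 1, £1,034: all of it applies to the deductible. Owner owes £1,034 (running OOP £1,034).
Bill 2, £207: all of it applies to the deductible. Owner pays £207; OOP now £1,241.
Bill 3, £6,582: £648 to deductible, leaving £5,934; owner's 15% is £890.10. Cost to owner: £1,538.10. OOP to date £2,779.10.

£1,538.10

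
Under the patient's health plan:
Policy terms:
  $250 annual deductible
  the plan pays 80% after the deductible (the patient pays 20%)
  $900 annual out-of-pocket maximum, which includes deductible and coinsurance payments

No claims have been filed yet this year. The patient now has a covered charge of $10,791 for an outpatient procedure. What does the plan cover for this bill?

The full $250 deductible is still open; $250 of this bill applies to it.
After the $250 deductible portion, $10,791 − $250 = $10,541 is subject to coinsurance.
20% of $10,541 = $2,108.20 falls to the patient.
That puts the patient's cost at $250 + $2,108.20 = $2,358.20 before any cap.
Year-to-date out-of-pocket would reach $0 + $2,358.20 = $2,358.20, above the $900 maximum, so the patient pays only $900 − $0 = $900.
Insurer pays the balance: $10,791 − $900 = $9,891.

$9,891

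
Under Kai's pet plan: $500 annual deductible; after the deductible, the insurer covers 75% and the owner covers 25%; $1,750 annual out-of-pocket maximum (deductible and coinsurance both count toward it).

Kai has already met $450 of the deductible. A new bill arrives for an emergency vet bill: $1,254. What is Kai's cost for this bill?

Deductible still to meet: $500 − $450 = $50.
That leaves $1,254 − $50 = $1,204 for coinsurance.
Coinsurance: $1,204 × 25% = $301.
Owner responsibility before any cap: $50 + $301 = $351.
Year-to-date out-of-pocket becomes $450 + $351 = $801, still under the $1,750 maximum, so no cap applies.

$351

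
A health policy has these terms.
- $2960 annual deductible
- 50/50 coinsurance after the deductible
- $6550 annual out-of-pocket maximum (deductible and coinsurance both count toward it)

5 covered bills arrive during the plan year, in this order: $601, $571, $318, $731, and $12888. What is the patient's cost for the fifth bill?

$4329

Bill 1, $601: fully absorbed by the deductible. Cost to patient: $601. OOP to date $601.
Bill 2, $571: entire amount goes to the deductible. Cost to patient: $571. OOP to date $1172.
Bill 3, $318: all of it applies to the deductible. Patient owes $318 (running OOP $1490).
Bill 4, $731: entire amount goes to the deductible. Cost to patient: $731. OOP to date $2221.
Bill 5, $12888: deductible takes $739, $12149 remains; coinsurance $12149 × 50% = $6074.50. Together that's $739 + $6074.50 = $6813.50. Adding that to $2221 gives $9034.50, past the $6550 cap; patient pays only $6550 − $2221 = $4329.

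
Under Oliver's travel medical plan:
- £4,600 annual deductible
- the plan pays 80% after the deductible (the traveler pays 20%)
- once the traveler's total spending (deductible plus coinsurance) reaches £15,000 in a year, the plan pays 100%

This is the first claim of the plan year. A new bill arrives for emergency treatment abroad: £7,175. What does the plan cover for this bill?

£2,060

Deductible not yet touched, so the first £4,600 of the bill goes to the deductible.
The remaining £2,575 (= £7,175 − £4,600) moves to coinsurance.
Coinsurance: £2,575 × 20% = £515.
That puts the traveler's cost at £4,600 + £515 = £5,115 before any cap.
Cumulative spending £0 + £5,115 = £5,115 stays under the £15,000 maximum.
The insurer covers the remainder: £7,175 − £5,115 = £2,060.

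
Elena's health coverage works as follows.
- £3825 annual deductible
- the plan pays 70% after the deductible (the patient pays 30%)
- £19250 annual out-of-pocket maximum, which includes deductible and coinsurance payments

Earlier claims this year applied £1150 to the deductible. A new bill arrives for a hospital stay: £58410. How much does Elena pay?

£1150 of the £3825 deductible is already met, leaving £2675.
That leaves £58410 − £2675 = £55735 for coinsurance.
Coinsurance: £55735 × 30% = £16720.50.
So the patient owes £2675 + £16720.50 = £19395.50 before any cap.
Adding £19395.50 to the £1150 already spent would give £20545.50, which exceeds the £19250 cap; the patient pays just £19250 − £1150 = £18100.

£18100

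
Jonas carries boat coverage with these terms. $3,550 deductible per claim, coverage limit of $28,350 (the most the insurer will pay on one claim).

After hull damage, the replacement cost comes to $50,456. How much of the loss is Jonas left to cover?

After the deductible, $50,456 − $3,550 = $46,906 remains.
The $28,350 per-incident cap binds; insurer pays $28,350.
Out of pocket: $50,456 − $28,350 = $22,106.

$22,106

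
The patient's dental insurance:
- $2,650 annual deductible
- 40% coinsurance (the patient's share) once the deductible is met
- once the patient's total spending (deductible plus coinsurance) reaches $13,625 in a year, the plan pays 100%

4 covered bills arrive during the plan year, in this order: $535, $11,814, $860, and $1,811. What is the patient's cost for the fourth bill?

Claim 1 — $535: fully absorbed by the deductible. Patient owes $535 (running OOP $535).
Claim 2 — $11,814: $2,115 to deductible, leaving $9,699; 40% of $9,699 = $3,879.60. Cost to patient: $5,994.60. OOP to date $6,529.60.
Claim 3 — $860: 40% coinsurance on $860 = $344. Cost to patient: $344. OOP to date $6,873.60.
Claim 4 — $1,811: deductible already satisfied, so patient's share is 40% × $1,811 = $724.40. Cost to patient: $724.40. OOP to date $7,598.

$724.40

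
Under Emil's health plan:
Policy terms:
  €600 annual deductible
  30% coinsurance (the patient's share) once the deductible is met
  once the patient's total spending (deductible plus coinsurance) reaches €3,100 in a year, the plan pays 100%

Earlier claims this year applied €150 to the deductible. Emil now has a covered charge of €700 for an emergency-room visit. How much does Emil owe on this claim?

€525

€150 of the €600 deductible is already met, leaving €450.
The remaining €250 (= €700 − €450) moves to coinsurance.
Patient's 30% share of €250 is €75.
That puts the patient's cost at €450 + €75 = €525 before any cap.
Total out-of-pocket so far would be €150 + €525 = €675, below the €3,100 cap — no reduction.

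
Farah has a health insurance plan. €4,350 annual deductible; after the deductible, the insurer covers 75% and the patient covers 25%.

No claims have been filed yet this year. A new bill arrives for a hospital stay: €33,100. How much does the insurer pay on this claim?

€21,562.50

Deductible not yet touched, so the first €4,350 of the bill goes to the deductible.
The remaining €28,750 (= €33,100 − €4,350) moves to coinsurance.
Patient's 25% share of €28,750 is €7,187.50.
Patient responsibility: €4,350 + €7,187.50 = €11,537.50.
The plan picks up €33,100 − €11,537.50 = €21,562.50.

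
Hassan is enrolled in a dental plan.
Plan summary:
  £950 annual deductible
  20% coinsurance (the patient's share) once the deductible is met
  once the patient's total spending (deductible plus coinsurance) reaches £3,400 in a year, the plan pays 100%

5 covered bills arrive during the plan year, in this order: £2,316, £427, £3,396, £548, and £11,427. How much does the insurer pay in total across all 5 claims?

£14,714

#1 (£2,316): £950 to deductible, leaving £1,366; coinsurance £1,366 × 20% = £273.20. Patient owes £1,223.20 (running OOP £1,223.20). Insurer: £2,316 − £1,223.20 = £1,092.80.
#2 (£427): deductible met; 20% of £427 = £85.40. Patient pays £85.40; OOP now £1,308.60. Plan pays £427 − £85.40 = £341.60.
#3 (£3,396): 20% coinsurance on £3,396 = £679.20. Patient owes £679.20 (running OOP £1,987.80). Insurer: £3,396 − £679.20 = £2,716.80.
#4 (£548): 20% coinsurance on £548 = £109.60. Patient owes £109.60 (running OOP £2,097.40). Plan pays £548 − £109.60 = £438.40.
#5 (£11,427): deductible already satisfied, so patient's share is 20% × £11,427 = £2,285.40. That would push OOP to £4,382.80, over the £3,400 cap, so patient pays £3,400 − £2,097.40 = £1,302.60. Insurer: £11,427 − £1,302.60 = £10,124.40.
Insurer total: £1,092.80 + £341.60 + £2,716.80 + £438.40 + £10,124.40 = £14,714.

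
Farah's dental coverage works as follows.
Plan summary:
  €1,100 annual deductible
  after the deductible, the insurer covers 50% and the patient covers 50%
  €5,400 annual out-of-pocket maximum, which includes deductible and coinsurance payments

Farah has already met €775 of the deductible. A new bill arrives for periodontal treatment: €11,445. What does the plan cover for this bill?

Deductible still to meet: €1,100 − €775 = €325.
After the €325 deductible portion, €11,445 − €325 = €11,120 is subject to coinsurance.
50% of €11,120 = €5,560 falls to the patient.
Patient responsibility before any cap: €325 + €5,560 = €5,885.
That would bring total out-of-pocket to €6,660, past the €5,400 cap. The patient is capped at €5,400 − €775 = €4,625 on this claim.
The plan picks up €11,445 − €4,625 = €6,820.

€6,820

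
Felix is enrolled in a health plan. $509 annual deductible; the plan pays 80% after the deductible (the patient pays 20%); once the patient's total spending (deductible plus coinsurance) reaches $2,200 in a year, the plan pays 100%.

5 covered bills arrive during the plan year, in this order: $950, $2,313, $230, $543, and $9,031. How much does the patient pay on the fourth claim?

$108.60

Bill 1, $950: $509 finishes the deductible; $441 goes to coinsurance; patient's 20% is $88.20. Cost to patient: $597.20. OOP to date $597.20.
Bill 2, $2,313: deductible already satisfied, so patient's share is 20% × $2,313 = $462.60. Patient pays $462.60; OOP now $1,059.80.
Bill 3, $230: deductible already satisfied, so patient's share is 20% × $230 = $46. Patient pays $46; OOP now $1,105.80.
Bill 4, $543: 20% coinsurance on $543 = $108.60. Patient owes $108.60 (running OOP $1,214.40).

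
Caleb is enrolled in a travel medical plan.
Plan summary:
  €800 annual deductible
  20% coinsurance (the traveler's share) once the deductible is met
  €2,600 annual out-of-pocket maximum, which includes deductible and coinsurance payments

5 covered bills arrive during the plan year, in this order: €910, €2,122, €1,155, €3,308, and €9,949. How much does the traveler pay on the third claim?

€231

Bill 1, €910: deductible takes €800, €110 remains; 20% of €110 = €22. Cost to traveler: €822. OOP to date €822.
Bill 2, €2,122: 20% coinsurance on €2,122 = €424.40. Traveler owes €424.40 (running OOP €1,246.40).
Bill 3, €1,155: deductible already satisfied, so traveler's share is 20% × €1,155 = €231. Traveler owes €231 (running OOP €1,477.40).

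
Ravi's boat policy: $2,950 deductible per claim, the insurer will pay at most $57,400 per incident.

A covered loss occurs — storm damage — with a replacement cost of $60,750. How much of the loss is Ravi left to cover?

Less the $2,950 deductible: $60,750 − $2,950 = $57,800.
Since $57,800 > $57,400, the payout is capped at $57,400.
Owner's share is the uncovered remainder: $60,750 − $57,400 = $3,350.

$3,350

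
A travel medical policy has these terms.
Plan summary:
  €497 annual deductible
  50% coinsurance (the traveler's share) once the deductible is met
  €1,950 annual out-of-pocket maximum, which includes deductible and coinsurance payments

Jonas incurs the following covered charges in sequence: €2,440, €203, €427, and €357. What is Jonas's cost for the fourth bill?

€166.50

#1 (€2,440): deductible takes €497, €1,943 remains; traveler's 50% is €971.50. Traveler pays €1,468.50; OOP now €1,468.50.
#2 (€203): 50% coinsurance on €203 = €101.50. Cost to traveler: €101.50. OOP to date €1,570.
#3 (€427): 50% coinsurance on €427 = €213.50. Traveler pays €213.50; OOP now €1,783.50.
#4 (€357): deductible already satisfied, so traveler's share is 50% × €357 = €178.50. OOP would hit €1,962 > €1,950, so the cap limits the traveler to €1,950 − €1,783.50 = €166.50.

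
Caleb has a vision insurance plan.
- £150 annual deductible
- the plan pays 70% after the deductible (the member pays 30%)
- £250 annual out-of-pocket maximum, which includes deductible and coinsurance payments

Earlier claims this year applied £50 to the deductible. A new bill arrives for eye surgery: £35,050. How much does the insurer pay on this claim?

£34,850

Remaining deductible: £150 − £50 = £100.
After the £100 deductible portion, £35,050 − £100 = £34,950 is subject to coinsurance.
Coinsurance: £34,950 × 30% = £10,485.
That puts the member's cost at £100 + £10,485 = £10,585 before any cap.
Year-to-date out-of-pocket would reach £50 + £10,585 = £10,635, above the £250 maximum, so the member pays only £250 − £50 = £200.
The insurer covers the remainder: £35,050 − £200 = £34,850.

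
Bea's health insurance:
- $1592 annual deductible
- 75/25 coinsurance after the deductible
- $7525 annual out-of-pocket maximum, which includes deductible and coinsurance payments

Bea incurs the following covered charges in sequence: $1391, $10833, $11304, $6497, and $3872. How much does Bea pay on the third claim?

$2826

#1 ($1391): all of it applies to the deductible. Cost to patient: $1391. OOP to date $1391.
#2 ($10833): deductible takes $201, $10632 remains; coinsurance $10632 × 25% = $2658. Patient owes $2859 (running OOP $4250).
#3 ($11304): deductible already satisfied, so patient's share is 25% × $11304 = $2826. Patient owes $2826 (running OOP $7076).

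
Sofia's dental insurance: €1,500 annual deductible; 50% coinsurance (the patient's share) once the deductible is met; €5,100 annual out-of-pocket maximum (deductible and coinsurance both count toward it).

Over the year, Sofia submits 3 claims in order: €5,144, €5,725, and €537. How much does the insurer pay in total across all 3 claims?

Claim 1 — €5,144: €1,500 finishes the deductible; €3,644 goes to coinsurance; patient's 50% is €1,822. Cost to patient: €3,322. OOP to date €3,322. Insurer: €5,144 − €3,322 = €1,822.
Claim 2 — €5,725: deductible met; 50% of €5,725 = €2,862.50. OOP would hit €6,184.50 > €5,100, so the cap limits the patient to €5,100 − €3,322 = €1,778. Plan pays €5,725 − €1,778 = €3,947.
Claim 3 — €537: 50% coinsurance on €537 = €268.50. That would push OOP to €5,368.50, over the €5,100 cap, so patient pays €5,100 − €5,100 = €0. Plan pays €537 − €0 = €537.
Insurer total = bills − patient's total = €11,406 − €5,100 = €6,306.

€6,306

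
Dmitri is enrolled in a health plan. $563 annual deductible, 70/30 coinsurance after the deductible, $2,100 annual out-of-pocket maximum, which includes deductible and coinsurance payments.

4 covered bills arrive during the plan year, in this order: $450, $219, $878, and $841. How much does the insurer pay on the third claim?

$614.60

Claim 1 — $450: fully absorbed by the deductible. Patient owes $450 (running OOP $450). Insurer: $450 − $450 = $0.
Claim 2 — $219: $113 finishes the deductible; $106 goes to coinsurance; patient's 30% is $31.80. Patient pays $144.80; OOP now $594.80. Insurer: $219 − $144.80 = $74.20.
Claim 3 — $878: deductible met; 30% of $878 = $263.40. Cost to patient: $263.40. OOP to date $858.20. Insurer: $878 − $263.40 = $614.60.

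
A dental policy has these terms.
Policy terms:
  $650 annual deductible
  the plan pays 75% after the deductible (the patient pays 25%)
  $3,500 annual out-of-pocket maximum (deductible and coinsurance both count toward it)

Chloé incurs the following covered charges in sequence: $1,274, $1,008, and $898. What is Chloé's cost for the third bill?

#1 ($1,274): $650 finishes the deductible; $624 goes to coinsurance; coinsurance $624 × 25% = $156. Patient pays $806; OOP now $806.
#2 ($1,008): deductible already satisfied, so patient's share is 25% × $1,008 = $252. Patient pays $252; OOP now $1,058.
#3 ($898): deductible already satisfied, so patient's share is 25% × $898 = $224.50. Cost to patient: $224.50. OOP to date $1,282.50.

$224.50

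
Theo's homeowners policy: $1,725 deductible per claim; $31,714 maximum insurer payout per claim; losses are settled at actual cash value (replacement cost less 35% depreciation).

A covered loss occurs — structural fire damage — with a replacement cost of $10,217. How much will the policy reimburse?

Depreciate 35%: the covered value is $10,217 × 0.65 = $6,641.05.
Subtract the deductible: $6,641.05 − $1,725 = $4,916.05.
$4,916.05 ≤ $31,714, so the limit doesn't bind; insurer pays $4,916.05.

$4,916.05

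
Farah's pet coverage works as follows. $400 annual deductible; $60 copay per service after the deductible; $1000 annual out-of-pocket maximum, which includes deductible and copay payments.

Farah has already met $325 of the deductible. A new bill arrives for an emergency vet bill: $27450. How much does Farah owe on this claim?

Remaining deductible: $400 − $325 = $75.
That leaves $27450 − $75 = $27375 for the copay.
Copay on this service: $60.
So the owner owes $75 + $60 = $135 before any cap.
Year-to-date out-of-pocket becomes $325 + $135 = $460, still under the $1000 maximum, so no cap applies.

$135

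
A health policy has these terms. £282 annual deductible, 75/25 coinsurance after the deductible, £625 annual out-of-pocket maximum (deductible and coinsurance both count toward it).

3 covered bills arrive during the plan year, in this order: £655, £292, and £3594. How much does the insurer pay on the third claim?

Bill 1, £655: £282 finishes the deductible; £373 goes to coinsurance; coinsurance £373 × 25% = £93.25. Cost to patient: £375.25. OOP to date £375.25. Insurer: £655 − £375.25 = £279.75.
Bill 2, £292: deductible already satisfied, so patient's share is 25% × £292 = £73. Cost to patient: £73. OOP to date £448.25. Insurer: £292 − £73 = £219.
Bill 3, £3594: 25% coinsurance on £3594 = £898.50. OOP would hit £1346.75 > £625, so the cap limits the patient to £625 − £448.25 = £176.75. Insurer: £3594 − £176.75 = £3417.25.

£3417.25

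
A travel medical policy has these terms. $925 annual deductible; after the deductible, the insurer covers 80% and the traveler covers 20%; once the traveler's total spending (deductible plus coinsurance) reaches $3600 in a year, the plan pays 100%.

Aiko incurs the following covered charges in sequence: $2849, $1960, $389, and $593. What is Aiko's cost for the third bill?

Bill 1, $2849: deductible takes $925, $1924 remains; traveler's 20% is $384.80. Traveler pays $1309.80; OOP now $1309.80.
Bill 2, $1960: deductible met; 20% of $1960 = $392. Cost to traveler: $392. OOP to date $1701.80.
Bill 3, $389: deductible already satisfied, so traveler's share is 20% × $389 = $77.80. Traveler pays $77.80; OOP now $1779.60.

$77.80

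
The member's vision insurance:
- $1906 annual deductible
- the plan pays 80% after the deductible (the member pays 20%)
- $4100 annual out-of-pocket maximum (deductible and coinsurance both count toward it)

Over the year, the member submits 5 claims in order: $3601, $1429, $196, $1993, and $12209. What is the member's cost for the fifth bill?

$1131.40

#1 ($3601): $1906 finishes the deductible; $1695 goes to coinsurance; member's 20% is $339. Cost to member: $2245. OOP to date $2245.
#2 ($1429): deductible met; 20% of $1429 = $285.80. Member owes $285.80 (running OOP $2530.80).
#3 ($196): deductible already satisfied, so member's share is 20% × $196 = $39.20. Cost to member: $39.20. OOP to date $2570.
#4 ($1993): deductible already satisfied, so member's share is 20% × $1993 = $398.60. Cost to member: $398.60. OOP to date $2968.60.
#5 ($12209): 20% coinsurance on $12209 = $2441.80. OOP would hit $5410.40 > $4100, so the cap limits the member to $4100 − $2968.60 = $1131.40.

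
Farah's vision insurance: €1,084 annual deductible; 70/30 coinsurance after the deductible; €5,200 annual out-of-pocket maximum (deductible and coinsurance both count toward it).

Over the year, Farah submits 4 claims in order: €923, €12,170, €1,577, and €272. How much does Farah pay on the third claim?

€473.10

Claim 1 — €923: entire amount goes to the deductible. Cost to member: €923. OOP to date €923.
Claim 2 — €12,170: deductible takes €161, €12,009 remains; 30% of €12,009 = €3,602.70. Member pays €3,763.70; OOP now €4,686.70.
Claim 3 — €1,577: deductible already satisfied, so member's share is 30% × €1,577 = €473.10. Member pays €473.10; OOP now €5,159.80.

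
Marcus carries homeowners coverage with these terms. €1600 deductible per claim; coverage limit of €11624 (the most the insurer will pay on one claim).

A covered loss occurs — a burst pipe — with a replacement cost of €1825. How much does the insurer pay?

€225

Subtract the deductible: €1825 − €1600 = €225.
€225 ≤ €11624, so the limit doesn't bind; insurer pays €225.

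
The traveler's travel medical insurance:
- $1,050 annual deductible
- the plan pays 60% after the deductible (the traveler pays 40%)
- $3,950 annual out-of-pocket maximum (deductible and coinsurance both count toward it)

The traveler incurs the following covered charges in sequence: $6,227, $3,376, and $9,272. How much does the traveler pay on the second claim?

$829.20

Bill 1, $6,227: $1,050 finishes the deductible; $5,177 goes to coinsurance; traveler's 40% is $2,070.80. Traveler owes $3,120.80 (running OOP $3,120.80).
Bill 2, $3,376: 40% coinsurance on $3,376 = $1,350.40. Adding that to $3,120.80 gives $4,471.20, past the $3,950 cap; traveler pays only $3,950 − $3,120.80 = $829.20.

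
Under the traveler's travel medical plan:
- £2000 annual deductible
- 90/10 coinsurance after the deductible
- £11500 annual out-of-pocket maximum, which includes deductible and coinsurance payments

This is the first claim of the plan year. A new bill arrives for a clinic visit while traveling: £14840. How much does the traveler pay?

£3284

Deductible not yet touched, so the first £2000 of the bill goes to the deductible.
After the £2000 deductible portion, £14840 − £2000 = £12840 is subject to coinsurance.
Traveler's 10% share of £12840 is £1284.
That puts the traveler's cost at £2000 + £1284 = £3284 before any cap.
Cumulative spending £0 + £3284 = £3284 stays under the £11500 maximum.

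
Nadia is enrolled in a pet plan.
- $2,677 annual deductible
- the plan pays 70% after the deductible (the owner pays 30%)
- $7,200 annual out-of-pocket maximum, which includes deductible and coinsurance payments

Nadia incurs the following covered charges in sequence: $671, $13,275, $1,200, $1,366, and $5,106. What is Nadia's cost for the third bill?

Bill 1, $671: all of it applies to the deductible. Cost to owner: $671. OOP to date $671.
Bill 2, $13,275: $2,006 finishes the deductible; $11,269 goes to coinsurance; coinsurance $11,269 × 30% = $3,380.70. Cost to owner: $5,386.70. OOP to date $6,057.70.
Bill 3, $1,200: deductible already satisfied, so owner's share is 30% × $1,200 = $360. Owner owes $360 (running OOP $6,417.70).

$360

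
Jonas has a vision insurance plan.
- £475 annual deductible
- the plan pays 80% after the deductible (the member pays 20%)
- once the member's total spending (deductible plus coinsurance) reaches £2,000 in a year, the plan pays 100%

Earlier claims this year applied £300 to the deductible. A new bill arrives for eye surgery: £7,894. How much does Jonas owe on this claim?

£1,700

Deductible still to meet: £475 − £300 = £175.
That leaves £7,894 − £175 = £7,719 for coinsurance.
Coinsurance: £7,719 × 20% = £1,543.80.
That puts the member's cost at £175 + £1,543.80 = £1,718.80 before any cap.
Adding £1,718.80 to the £300 already spent would give £2,018.80, which exceeds the £2,000 cap; the member pays just £2,000 − £300 = £1,700.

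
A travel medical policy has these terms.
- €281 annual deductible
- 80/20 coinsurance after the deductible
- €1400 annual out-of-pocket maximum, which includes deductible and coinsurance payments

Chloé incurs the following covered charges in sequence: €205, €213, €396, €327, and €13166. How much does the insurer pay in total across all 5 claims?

€12907

Claim 1 — €205: all of it applies to the deductible. Cost to traveler: €205. OOP to date €205. Plan pays €205 − €205 = €0.
Claim 2 — €213: deductible takes €76, €137 remains; traveler's 20% is €27.40. Traveler pays €103.40; OOP now €308.40. Insurer: €213 − €103.40 = €109.60.
Claim 3 — €396: 20% coinsurance on €396 = €79.20. Traveler owes €79.20 (running OOP €387.60). Plan pays €396 − €79.20 = €316.80.
Claim 4 — €327: deductible met; 20% of €327 = €65.40. Cost to traveler: €65.40. OOP to date €453. Insurer: €327 − €65.40 = €261.60.
Claim 5 — €13166: deductible already satisfied, so traveler's share is 20% × €13166 = €2633.20. That would push OOP to €3086.20, over the €1400 cap, so traveler pays €1400 − €453 = €947. Plan pays €13166 − €947 = €12219.
Insurer total: €0 + €109.60 + €316.80 + €261.60 + €12219 = €12907.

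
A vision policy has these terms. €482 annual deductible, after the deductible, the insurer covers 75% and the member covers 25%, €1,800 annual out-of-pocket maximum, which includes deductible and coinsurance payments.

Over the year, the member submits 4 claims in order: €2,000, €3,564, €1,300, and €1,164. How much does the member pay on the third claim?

€47.50

Claim 1 — €2,000: deductible takes €482, €1,518 remains; member's 25% is €379.50. Member pays €861.50; OOP now €861.50.
Claim 2 — €3,564: 25% coinsurance on €3,564 = €891. Member owes €891 (running OOP €1,752.50).
Claim 3 — €1,300: 25% coinsurance on €1,300 = €325. OOP would hit €2,077.50 > €1,800, so the cap limits the member to €1,800 − €1,752.50 = €47.50.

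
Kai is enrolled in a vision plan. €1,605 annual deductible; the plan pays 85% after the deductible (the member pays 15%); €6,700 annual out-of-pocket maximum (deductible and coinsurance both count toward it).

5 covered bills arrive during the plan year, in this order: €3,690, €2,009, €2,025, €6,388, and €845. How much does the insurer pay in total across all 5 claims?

#1 (€3,690): €1,605 to deductible, leaving €2,085; member's 15% is €312.75. Cost to member: €1,917.75. OOP to date €1,917.75. Plan pays €3,690 − €1,917.75 = €1,772.25.
#2 (€2,009): deductible already satisfied, so member's share is 15% × €2,009 = €301.35. Member pays €301.35; OOP now €2,219.10. Plan pays €2,009 − €301.35 = €1,707.65.
#3 (€2,025): 15% coinsurance on €2,025 = €303.75. Cost to member: €303.75. OOP to date €2,522.85. Plan pays €2,025 − €303.75 = €1,721.25.
#4 (€6,388): deductible already satisfied, so member's share is 15% × €6,388 = €958.20. Cost to member: €958.20. OOP to date €3,481.05. Plan pays €6,388 − €958.20 = €5,429.80.
#5 (€845): 15% coinsurance on €845 = €126.75. Cost to member: €126.75. OOP to date €3,607.80. Plan pays €845 − €126.75 = €718.25.
Insurer total = bills − member's total = €14,957 − €3,607.80 = €11,349.20.

€11,349.20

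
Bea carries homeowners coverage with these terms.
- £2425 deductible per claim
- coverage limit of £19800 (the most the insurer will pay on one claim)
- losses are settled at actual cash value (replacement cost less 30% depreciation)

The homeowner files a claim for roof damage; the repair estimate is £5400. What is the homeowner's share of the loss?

Actual cash value after 30% depreciation: £5400 × 70% = £3780.
After the deductible, £3780 − £2425 = £1355 remains.
That's under the £19800 cap, so the insurer reimburses the full £1355.
Homeowner's share is the uncovered remainder: £5400 − £1355 = £4045.

£4045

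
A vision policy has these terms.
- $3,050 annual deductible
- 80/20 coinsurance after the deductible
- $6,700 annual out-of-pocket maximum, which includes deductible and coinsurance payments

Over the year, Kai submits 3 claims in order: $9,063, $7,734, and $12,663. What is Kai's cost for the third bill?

Claim 1 ($9,063): deductible takes $3,050, $6,013 remains; member's 20% is $1,202.60. Member owes $4,252.60 (running OOP $4,252.60).
Claim 2 ($7,734): deductible met; 20% of $7,734 = $1,546.80. Member pays $1,546.80; OOP now $5,799.40.
Claim 3 ($12,663): deductible already satisfied, so member's share is 20% × $12,663 = $2,532.60. That would push OOP to $8,332, over the $6,700 cap, so member pays $6,700 − $5,799.40 = $900.60.

$900.60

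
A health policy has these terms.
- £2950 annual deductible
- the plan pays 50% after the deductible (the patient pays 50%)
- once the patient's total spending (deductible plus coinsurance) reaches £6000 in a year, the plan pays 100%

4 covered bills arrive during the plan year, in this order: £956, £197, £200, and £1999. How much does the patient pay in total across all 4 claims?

Claim 1 (£956): fully absorbed by the deductible. Patient owes £956 (running OOP £956).
Claim 2 (£197): fully absorbed by the deductible. Patient owes £197 (running OOP £1153).
Claim 3 (£200): all of it applies to the deductible. Cost to patient: £200. OOP to date £1353.
Claim 4 (£1999): £1597 to deductible, leaving £402; patient's 50% is £201. Patient pays £1798; OOP now £3151.
Summing the patient's payments: £956 + £197 + £200 + £1798 = £3151.

£3151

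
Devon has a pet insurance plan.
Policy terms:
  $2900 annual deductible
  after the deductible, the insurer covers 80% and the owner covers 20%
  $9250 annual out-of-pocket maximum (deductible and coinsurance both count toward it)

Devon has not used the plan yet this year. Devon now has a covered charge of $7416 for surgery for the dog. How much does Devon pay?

The full $2900 deductible is still open; $2900 of this bill applies to it.
After the $2900 deductible portion, $7416 − $2900 = $4516 is subject to coinsurance.
Owner's 20% share of $4516 is $903.20.
That puts the owner's cost at $2900 + $903.20 = $3803.20 before any cap.
Total out-of-pocket so far would be $0 + $3803.20 = $3803.20, below the $9250 cap — no reduction.

$3803.20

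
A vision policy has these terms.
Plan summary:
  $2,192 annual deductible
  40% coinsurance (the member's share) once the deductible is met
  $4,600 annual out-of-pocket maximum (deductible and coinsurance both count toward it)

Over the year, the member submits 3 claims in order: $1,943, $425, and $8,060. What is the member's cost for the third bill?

Bill 1, $1,943: fully absorbed by the deductible. Member pays $1,943; OOP now $1,943.
Bill 2, $425: $249 to deductible, leaving $176; coinsurance $176 × 40% = $70.40. Member owes $319.40 (running OOP $2,262.40).
Bill 3, $8,060: deductible met; 40% of $8,060 = $3,224. That would push OOP to $5,486.40, over the $4,600 cap, so member pays $4,600 − $2,262.40 = $2,337.60.

$2,337.60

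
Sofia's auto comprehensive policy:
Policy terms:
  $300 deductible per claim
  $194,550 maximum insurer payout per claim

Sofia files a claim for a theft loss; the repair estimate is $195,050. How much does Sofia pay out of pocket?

$500

After the deductible, $195,050 − $300 = $194,750 remains.
$194,750 exceeds the $194,550 limit, so the insurer pays the limit: $194,550.
The policyholder bears the rest of the original loss: $195,050 − $194,550 = $500.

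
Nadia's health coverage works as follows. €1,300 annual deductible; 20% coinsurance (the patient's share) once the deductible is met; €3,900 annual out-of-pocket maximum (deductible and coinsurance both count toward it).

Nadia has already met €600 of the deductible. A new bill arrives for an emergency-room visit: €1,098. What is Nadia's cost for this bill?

€779.60

€600 of the €1,300 deductible is already met, leaving €700.
The remaining €398 (= €1,098 − €700) moves to coinsurance.
Patient's 20% share of €398 is €79.60.
So the patient owes €700 + €79.60 = €779.60 before any cap.
Year-to-date out-of-pocket becomes €600 + €779.60 = €1,379.60, still under the €3,900 maximum, so no cap applies.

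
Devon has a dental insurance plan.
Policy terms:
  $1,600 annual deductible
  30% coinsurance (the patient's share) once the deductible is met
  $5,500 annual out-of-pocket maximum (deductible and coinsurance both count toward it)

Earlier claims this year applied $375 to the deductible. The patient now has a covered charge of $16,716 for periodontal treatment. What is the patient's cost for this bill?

Deductible still to meet: $1,600 − $375 = $1,225.
After the $1,225 deductible portion, $16,716 − $1,225 = $15,491 is subject to coinsurance.
Patient's 30% share of $15,491 is $4,647.30.
That puts the patient's cost at $1,225 + $4,647.30 = $5,872.30 before any cap.
That would bring total out-of-pocket to $6,247.30, past the $5,500 cap. The patient is capped at $5,500 − $375 = $5,125 on this claim.

$5,125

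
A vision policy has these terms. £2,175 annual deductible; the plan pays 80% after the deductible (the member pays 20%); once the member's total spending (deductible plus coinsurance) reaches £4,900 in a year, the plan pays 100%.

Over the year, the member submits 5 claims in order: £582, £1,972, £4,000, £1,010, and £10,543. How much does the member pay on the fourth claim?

Claim 1 (£582): entire amount goes to the deductible. Member pays £582; OOP now £582.
Claim 2 (£1,972): deductible takes £1,593, £379 remains; member's 20% is £75.80. Member pays £1,668.80; OOP now £2,250.80.
Claim 3 (£4,000): deductible already satisfied, so member's share is 20% × £4,000 = £800. Cost to member: £800. OOP to date £3,050.80.
Claim 4 (£1,010): deductible already satisfied, so member's share is 20% × £1,010 = £202. Cost to member: £202. OOP to date £3,252.80.

£202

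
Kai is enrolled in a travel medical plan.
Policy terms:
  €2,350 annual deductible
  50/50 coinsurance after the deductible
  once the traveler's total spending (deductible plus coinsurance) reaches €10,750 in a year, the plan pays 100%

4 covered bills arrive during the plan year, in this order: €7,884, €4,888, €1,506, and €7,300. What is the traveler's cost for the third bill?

Claim 1 (€7,884): €2,350 to deductible, leaving €5,534; traveler's 50% is €2,767. Traveler pays €5,117; OOP now €5,117.
Claim 2 (€4,888): deductible met; 50% of €4,888 = €2,444. Cost to traveler: €2,444. OOP to date €7,561.
Claim 3 (€1,506): 50% coinsurance on €1,506 = €753. Traveler pays €753; OOP now €8,314.

€753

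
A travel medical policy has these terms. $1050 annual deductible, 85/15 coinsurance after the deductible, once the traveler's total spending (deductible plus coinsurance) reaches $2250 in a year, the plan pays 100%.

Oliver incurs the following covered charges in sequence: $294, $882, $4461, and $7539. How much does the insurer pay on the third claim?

Claim 1 ($294): entire amount goes to the deductible. Cost to traveler: $294. OOP to date $294. Insurer: $294 − $294 = $0.
Claim 2 ($882): $756 finishes the deductible; $126 goes to coinsurance; traveler's 15% is $18.90. Traveler owes $774.90 (running OOP $1068.90). Plan pays $882 − $774.90 = $107.10.
Claim 3 ($4461): deductible met; 15% of $4461 = $669.15. Traveler pays $669.15; OOP now $1738.05. Plan pays $4461 − $669.15 = $3791.85.

$3791.85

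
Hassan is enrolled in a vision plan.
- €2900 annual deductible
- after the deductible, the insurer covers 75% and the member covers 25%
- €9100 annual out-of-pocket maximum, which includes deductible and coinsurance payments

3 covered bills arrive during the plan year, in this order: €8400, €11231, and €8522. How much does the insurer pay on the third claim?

Claim 1 — €8400: €2900 finishes the deductible; €5500 goes to coinsurance; 25% of €5500 = €1375. Member owes €4275 (running OOP €4275). Insurer: €8400 − €4275 = €4125.
Claim 2 — €11231: 25% coinsurance on €11231 = €2807.75. Member owes €2807.75 (running OOP €7082.75). Insurer: €11231 − €2807.75 = €8423.25.
Claim 3 — €8522: deductible already satisfied, so member's share is 25% × €8522 = €2130.50. OOP would hit €9213.25 > €9100, so the cap limits the member to €9100 − €7082.75 = €2017.25. Insurer: €8522 − €2017.25 = €6504.75.

€6504.75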